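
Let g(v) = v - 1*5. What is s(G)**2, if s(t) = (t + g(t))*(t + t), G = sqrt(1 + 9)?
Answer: 2600 - 800*sqrt(10) ≈ 70.178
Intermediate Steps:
g(v) = -5 + v (g(v) = v - 5 = -5 + v)
G = sqrt(10) ≈ 3.1623
s(t) = 2*t*(-5 + 2*t) (s(t) = (t + (-5 + t))*(t + t) = (-5 + 2*t)*(2*t) = 2*t*(-5 + 2*t))
s(G)**2 = (2*sqrt(10)*(-5 + 2*sqrt(10)))**2 = 40*(-5 + 2*sqrt(10))**2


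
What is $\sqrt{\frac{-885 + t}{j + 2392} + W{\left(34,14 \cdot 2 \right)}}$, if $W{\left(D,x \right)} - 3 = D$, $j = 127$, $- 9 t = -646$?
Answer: $\frac{2 \sqrt{523642163}}{7557} \approx 6.0562$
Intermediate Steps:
$t = \frac{646}{9}$ ($t = \left(- \frac{1}{9}\right) \left(-646\right) = \frac{646}{9} \approx 71.778$)
$W{\left(D,x \right)} = 3 + D$
$\sqrt{\frac{-885 + t}{j + 2392} + W{\left(34,14 \cdot 2 \right)}} = \sqrt{\frac{-885 + \frac{646}{9}}{127 + 2392} + \left(3 + 34\right)} = \sqrt{- \frac{7319}{9 \cdot 2519} + 37} = \sqrt{\left(- \frac{7319}{9}\right) \frac{1}{2519} + 37} = \sqrt{- \frac{7319}{22671} + 37} = \sqrt{\frac{831508}{22671}} = \frac{2 \sqrt{523642163}}{7557}$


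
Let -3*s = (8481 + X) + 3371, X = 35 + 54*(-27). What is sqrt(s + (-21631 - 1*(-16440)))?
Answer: I*sqrt(78006)/3 ≈ 93.099*I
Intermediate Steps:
X = -1423 (X = 35 - 1458 = -1423)
s = -10429/3 (s = -((8481 - 1423) + 3371)/3 = -(7058 + 3371)/3 = -1/3*10429 = -10429/3 ≈ -3476.3)
sqrt(s + (-21631 - 1*(-16440))) = sqrt(-10429/3 + (-21631 - 1*(-16440))) = sqrt(-10429/3 + (-21631 + 16440)) = sqrt(-10429/3 - 5191) = sqrt(-26002/3) = I*sqrt(78006)/3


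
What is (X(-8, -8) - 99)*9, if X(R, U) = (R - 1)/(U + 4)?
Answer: -3483/4 ≈ -870.75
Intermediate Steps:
X(R, U) = (-1 + R)/(4 + U)
(X(-8, -8) - 99)*9 = ((-1 - 8)/(4 - 8) - 99)*9 = (-9/(-4) - 99)*9 = (-1/4*(-9) - 99)*9 = (9/4 - 99)*9 = -387/4*9 = -3483/4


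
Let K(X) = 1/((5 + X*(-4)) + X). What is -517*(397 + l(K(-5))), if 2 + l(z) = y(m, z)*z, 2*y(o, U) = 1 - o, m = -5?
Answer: -4085851/20 ≈ -2.0429e+5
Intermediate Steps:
y(o, U) = ½ - o/2 (y(o, U) = (1 - o)/2 = ½ - o/2)
K(X) = 1/(5 - 3*X) (K(X) = 1/((5 - 4*X) + X) = 1/(5 - 3*X))
l(z) = -2 + 3*z (l(z) = -2 + (½ - ½*(-5))*z = -2 + (½ + 5/2)*z = -2 + 3*z)
-517*(397 + l(K(-5))) = -517*(397 + (-2 + 3*(-1/(-5 + 3*(-5))))) = -517*(397 + (-2 + 3*(-1/(-5 - 15)))) = -517*(397 + (-2 + 3*(-1/(-20)))) = -517*(397 + (-2 + 3*(-1*(-1/20)))) = -517*(397 + (-2 + 3*(1/20))) = -517*(397 + (-2 + 3/20)) = -517*(397 - 37/20) = -517*7903/20 = -4085851/20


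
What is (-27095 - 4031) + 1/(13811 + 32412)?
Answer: -1438737097/46223 ≈ -31126.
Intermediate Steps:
(-27095 - 4031) + 1/(13811 + 32412) = -31126 + 1/46223 = -1438737097/46223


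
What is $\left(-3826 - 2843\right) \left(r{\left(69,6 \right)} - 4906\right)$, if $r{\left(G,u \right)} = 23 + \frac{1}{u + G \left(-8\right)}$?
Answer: $\frac{455906349}{14} \approx 3.2565 \cdot 10^{7}$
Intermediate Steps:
$r{\left(G,u \right)} = 23 + \frac{1}{u - 8 G}$
$\left(-3826 - 2843\right) \left(r{\left(69,6 \right)} - 4906\right) = \left(-3826 - 2843\right) \left(\frac{-1 - 138 + 184 \cdot 69}{\left(-1\right) 6 + 8 \cdot 69} - 4906\right) = - 6669 \left(\frac{-1 - 138 + 12696}{-6 + 552} - 4906\right) = - 6669 \left(\frac{1}{546} \cdot 12557 - 4906\right) = - 6669 \left(\frac{12557}{546} - 4906\right) = \left(-6669\right) \left(- \frac{2666119}{546}\right) = \frac{455906349}{14}$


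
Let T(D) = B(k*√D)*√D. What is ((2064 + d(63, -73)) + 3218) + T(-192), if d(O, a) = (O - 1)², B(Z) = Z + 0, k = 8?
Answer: 7590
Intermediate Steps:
B(Z) = Z
d(O, a) = (-1 + O)²
T(D) = 8*D (T(D) = (8*√D)*√D = 8*D)
((2064 + d(63, -73)) + 3218) + T(-192) = ((2064 + (-1 + 63)²) + 3218) + 8*(-192) = ((2064 + 62²) + 3218) - 1536 = ((2064 + 3844) + 3218) - 1536 = (5908 + 3218) - 1536 = 9126 - 1536 = 7590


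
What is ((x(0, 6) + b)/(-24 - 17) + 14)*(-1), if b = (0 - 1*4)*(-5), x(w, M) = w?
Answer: -554/41 ≈ -13.512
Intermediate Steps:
b = 20 (b = (0 - 4)*(-5) = -4*(-5) = 20)
((x(0, 6) + b)/(-24 - 17) + 14)*(-1) = ((0 + 20)/(-24 - 17) + 14)*(-1) = (20/(-41) + 14)*(-1) = (20*(-1/41) + 14)*(-1) = (-20/41 + 14)*(-1) = (554/41)*(-1) = -554/41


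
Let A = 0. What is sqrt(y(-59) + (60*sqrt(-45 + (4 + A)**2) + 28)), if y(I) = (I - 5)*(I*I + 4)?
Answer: 2*sqrt(-55753 + 15*I*sqrt(29)) ≈ 0.3421 + 472.24*I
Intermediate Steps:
y(I) = (-5 + I)*(4 + I**2) (y(I) = (-5 + I)*(I**2 + 4) = (-5 + I)*(4 + I**2))
sqrt(y(-59) + (60*sqrt(-45 + (4 + A)**2) + 28)) = sqrt((-20 + (-59)**3 - 5*(-59)**2 + 4*(-59)) + (60*sqrt(-45 + (4 + 0)**2) + 28)) = sqrt((-20 - 205379 - 5*3481 - 236) + (60*sqrt(-45 + 4**2) + 28)) = sqrt((-20 - 205379 - 17405 - 236) + (60*sqrt(-45 + 16) + 28)) = sqrt(-223040 + (60*sqrt(-29) + 28)) = sqrt(-223040 + (60*(I*sqrt(29)) + 28)) = sqrt(-223040 + (60*I*sqrt(29) + 28)) = sqrt(-223040 + (28 + 60*I*sqrt(29))) = sqrt(-223012 + 60*I*sqrt(29))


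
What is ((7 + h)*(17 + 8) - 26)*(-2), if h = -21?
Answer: 752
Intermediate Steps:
((7 + h)*(17 + 8) - 26)*(-2) = ((7 - 21)*(17 + 8) - 26)*(-2) = (-14*25 - 26)*(-2) = (-350 - 26)*(-2) = -376*(-2) = 752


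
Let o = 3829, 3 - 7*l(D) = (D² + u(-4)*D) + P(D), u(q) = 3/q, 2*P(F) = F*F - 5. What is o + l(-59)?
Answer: 86171/28 ≈ 3077.5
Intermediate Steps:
P(F) = -5/2 + F²/2 (P(F) = (F*F - 5)/2 = (F² - 5)/2 = (-5 + F²)/2 = -5/2 + F²/2)
l(D) = 11/14 - 3*D²/14 + 3*D/28 (l(D) = 3/7 - ((D² + (3/(-4))*D) + (-5/2 + D²/2))/7 = 3/7 - ((D² + (3*(-¼))*D) + (-5/2 + D²/2))/7 = 3/7 - ((D² - 3*D/4) + (-5/2 + D²/2))/7 = 3/7 - (-5/2 - 3*D/4 + 3*D²/2)/7 = 3/7 + (5/14 - 3*D²/14 + 3*D/28) = 11/14 - 3*D²/14 + 3*D/28)
o + l(-59) = 3829 + (11/14 - 3/14*(-59)² + (3/28)*(-59)) = 3829 + (11/14 - 3/14*3481 - 177/28) = 3829 + (11/14 - 10443/14 - 177/28) = 3829 - 21041/28 = 86171/28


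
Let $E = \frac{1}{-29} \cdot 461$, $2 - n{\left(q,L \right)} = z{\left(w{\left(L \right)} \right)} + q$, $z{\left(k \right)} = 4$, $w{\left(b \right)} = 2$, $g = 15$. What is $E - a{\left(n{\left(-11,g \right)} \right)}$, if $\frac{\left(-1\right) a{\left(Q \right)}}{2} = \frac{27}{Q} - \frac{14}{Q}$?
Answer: $- \frac{3395}{261} \approx -13.008$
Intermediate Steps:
$n{\left(q,L \right)} = -2 - q$ ($n{\left(q,L \right)} = 2 - \left(4 + q\right) = -2 - q$)
$a{\left(Q \right)} = - \frac{26}{Q}$ ($a{\left(Q \right)} = - 2 \left(\frac{27}{Q} - \frac{14}{Q}\right) = - 2 \frac{13}{Q} = - \frac{26}{Q}$)
$E = - \frac{461}{29}$ ($E = \left(- \frac{1}{29}\right) 461 = - \frac{461}{29} \approx -15.897$)
$E - a{\left(n{\left(-11,g \right)} \right)} = - \frac{461}{29} - - \frac{26}{-2 - -11} = - \frac{461}{29} - - \frac{26}{-2 + 11} = - \frac{461}{29} - - \frac{26}{9} = - \frac{461}{29} + \frac{26}{9} = - \frac{3395}{261}$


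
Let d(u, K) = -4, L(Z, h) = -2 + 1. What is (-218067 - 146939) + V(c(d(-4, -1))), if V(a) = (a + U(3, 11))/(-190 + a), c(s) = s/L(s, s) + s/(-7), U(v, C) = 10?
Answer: -236888945/649 ≈ -3.6501e+5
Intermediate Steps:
L(Z, h) = -1
c(s) = -8*s/7 (c(s) = s/(-1) + s/(-7) = s*(-1) + s*(-⅐) = -s - s/7 = -8*s/7)
V(a) = (10 + a)/(-190 + a) (V(a) = (a + 10)/(-190 + a) = (10 + a)/(-190 + a))
(-218067 - 146939) + V(c(d(-4, -1))) = (-218067 - 146939) + (10 - 8/7*(-4))/(-190 - 8/7*(-4)) = -365006 + (10 + 32/7)/(-190 + 32/7) = -365006 + (102/7)/(-1298/7) = -365006 - 7/1298*102/7 = -365006 - 51/649 = -236888945/649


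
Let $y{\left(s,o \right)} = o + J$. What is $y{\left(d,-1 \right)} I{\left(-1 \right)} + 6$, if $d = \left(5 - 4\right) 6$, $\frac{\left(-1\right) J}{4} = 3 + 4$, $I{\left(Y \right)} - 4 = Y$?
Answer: $-81$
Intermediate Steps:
$I{\left(Y \right)} = 4 + Y$
$J = -28$ ($J = - 4 \left(3 + 4\right) = \left(-4\right) 7 = -28$)
$d = 6$ ($d = 1 \cdot 6 = 6$)
$y{\left(s,o \right)} = -28 + o$ ($y{\left(s,o \right)} = o - 28 = -28 + o$)
$y{\left(d,-1 \right)} I{\left(-1 \right)} + 6 = \left(-28 - 1\right) \left(4 - 1\right) + 6 = \left(-29\right) 3 + 6 = -87 + 6 = -81$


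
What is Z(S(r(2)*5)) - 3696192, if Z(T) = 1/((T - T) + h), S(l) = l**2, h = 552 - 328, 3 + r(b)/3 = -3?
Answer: -827947007/224 ≈ -3.6962e+6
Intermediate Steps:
r(b) = -18 (r(b) = -9 + 3*(-3) = -9 - 9 = -18)
h = 224
Z(T) = 1/224 (Z(T) = 1/((T - T) + 224) = 1/(0 + 224) = 1/224)
Z(S(r(2)*5)) - 3696192 = 1/224 - 3696192 = -827947007/224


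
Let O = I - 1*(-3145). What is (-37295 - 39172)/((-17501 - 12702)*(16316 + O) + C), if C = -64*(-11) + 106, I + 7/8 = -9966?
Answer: 611736/2294001979 ≈ 0.00026667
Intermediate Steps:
I = -79735/8 (I = -7/8 - 9966 = -79735/8 ≈ -9966.9)
C = 810 (C = 704 + 106 = 810)
O = -54575/8 (O = -79735/8 - 1*(-3145) = -79735/8 + 3145 = -54575/8 ≈ -6821.9)
(-37295 - 39172)/((-17501 - 12702)*(16316 + O) + C) = (-37295 - 39172)/((-17501 - 12702)*(16316 - 54575/8) + 810) = -76467/(-30203*75953/8 + 810) = -76467/(-2294008459/8 + 810) = -76467/(-2294001979/8) = -76467*(-8/2294001979) = 611736/2294001979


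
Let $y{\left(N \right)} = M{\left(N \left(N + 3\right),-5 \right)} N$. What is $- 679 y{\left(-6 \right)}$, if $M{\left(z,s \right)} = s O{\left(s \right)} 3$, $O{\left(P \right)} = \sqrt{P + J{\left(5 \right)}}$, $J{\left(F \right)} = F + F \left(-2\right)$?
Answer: $- 61110 i \sqrt{10} \approx - 1.9325 \cdot 10^{5} i$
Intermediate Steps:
$J{\left(F \right)} = - F$ ($J{\left(F \right)} = F - 2 F = - F$)
$O{\left(P \right)} = \sqrt{-5 + P}$ ($O{\left(P \right)} = \sqrt{P - 5} = \sqrt{-5 + P}$)
$M{\left(z,s \right)} = 3 s \sqrt{-5 + s}$ ($M{\left(z,s \right)} = s \sqrt{-5 + s} 3 = 3 s \sqrt{-5 + s}$)
$y{\left(N \right)} = - 15 i N \sqrt{10}$ ($y{\left(N \right)} = 3 \left(-5\right) \sqrt{-5 - 5} N = 3 \left(-5\right) \sqrt{-10} N = 3 \left(-5\right) i \sqrt{10} N = - 15 i \sqrt{10} N = - 15 i N \sqrt{10}$)
$- 679 y{\left(-6 \right)} = - 679 \left(\left(-15\right) i \left(-6\right) \sqrt{10}\right) = - 679 \cdot 90 i \sqrt{10} = - 61110 i \sqrt{10}$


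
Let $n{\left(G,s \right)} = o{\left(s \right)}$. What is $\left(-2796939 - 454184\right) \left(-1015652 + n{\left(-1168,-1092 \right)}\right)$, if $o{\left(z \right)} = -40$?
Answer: $3302139622116$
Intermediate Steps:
$n{\left(G,s \right)} = -40$
$\left(-2796939 - 454184\right) \left(-1015652 + n{\left(-1168,-1092 \right)}\right) = \left(-2796939 - 454184\right) \left(-1015652 - 40\right) = \left(-3251123\right) \left(-1015692\right) = 3302139622116$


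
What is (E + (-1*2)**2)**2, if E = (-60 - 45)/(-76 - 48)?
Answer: 361201/15376 ≈ 23.491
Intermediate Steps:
E = 105/124 (E = -105/(-124) = -105*(-1/124) = 105/124 ≈ 0.84677)
(E + (-1*2)**2)**2 = (105/124 + (-1*2)**2)**2 = (105/124 + (-2)**2)**2 = (105/124 + 4)**2 = (601/124)**2 = 361201/15376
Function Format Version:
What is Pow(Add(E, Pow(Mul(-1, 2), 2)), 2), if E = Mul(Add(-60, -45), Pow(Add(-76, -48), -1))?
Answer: Rational(361201, 15376) ≈ 23.491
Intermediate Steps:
E = Rational(105, 124) (E = Mul(-105, Pow(-124, -1)) = Mul(-105, Rational(-1, 124)) = Rational(105, 124) ≈ 0.84677)
Pow(Add(E, Pow(Mul(-1, 2), 2)), 2) = Pow(Add(Rational(105, 124), Pow(Mul(-1, 2), 2)), 2) = Pow(Add(Rational(105, 124), Pow(-2, 2)), 2) = Pow(Add(Rational(105, 124), 4), 2) = Pow(Rational(601, 124), 2) = Rational(361201, 15376)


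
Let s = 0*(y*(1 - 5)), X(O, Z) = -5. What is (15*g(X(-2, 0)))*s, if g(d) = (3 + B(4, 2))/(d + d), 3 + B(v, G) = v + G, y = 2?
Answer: 0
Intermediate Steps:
B(v, G) = -3 + G + v (B(v, G) = -3 + (v + G) = -3 + (G + v) = -3 + G + v)
g(d) = 3/d (g(d) = (3 + (-3 + 2 + 4))/(d + d) = (3 + 3)/((2*d)) = 6*(1/(2*d)) = 3/d)
s = 0 (s = 0*(2*(1 - 5)) = 0*(2*(-4)) = 0*(-8) = 0)
(15*g(X(-2, 0)))*s = (15*(3/(-5)))*0 = (15*(3*(-⅕)))*0 = (15*(-⅗))*0 = -9*0 = 0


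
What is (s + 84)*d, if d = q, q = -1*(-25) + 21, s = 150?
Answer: 10764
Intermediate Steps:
q = 46 (q = 25 + 21 = 46)
d = 46
(s + 84)*d = (150 + 84)*46 = 234*46 = 10764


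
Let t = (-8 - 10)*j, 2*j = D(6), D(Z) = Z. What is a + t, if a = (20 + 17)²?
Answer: 1315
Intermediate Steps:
j = 3 (j = (½)*6 = 3)
a = 1369 (a = 37² = 1369)
t = -54 (t = (-8 - 10)*3 = -18*3 = -54)
a + t = 1369 - 54 = 1315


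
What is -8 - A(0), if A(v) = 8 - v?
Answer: -16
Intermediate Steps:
-8 - A(0) = -8 - (8 - 1*0) = -8 - (8 + 0) = -8 - 1*8 = -8 - 8 = -16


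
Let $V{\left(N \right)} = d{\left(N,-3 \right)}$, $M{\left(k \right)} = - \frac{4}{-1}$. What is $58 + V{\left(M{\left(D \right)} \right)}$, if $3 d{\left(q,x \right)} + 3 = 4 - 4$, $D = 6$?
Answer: $57$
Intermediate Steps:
$M{\left(k \right)} = 4$ ($M{\left(k \right)} = \left(-4\right) \left(-1\right) = 4$)
$d{\left(q,x \right)} = -1$ ($d{\left(q,x \right)} = -1 + \frac{4 - 4}{3} = -1 + \frac{1}{3} \cdot 0 = -1 + 0 = -1$)
$V{\left(N \right)} = -1$
$58 + V{\left(M{\left(D \right)} \right)} = 58 - 1 = 57$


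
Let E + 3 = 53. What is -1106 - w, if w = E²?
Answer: -3606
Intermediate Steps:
E = 50 (E = -3 + 53 = 50)
w = 2500 (w = 50² = 2500)
-1106 - w = -1106 - 1*2500 = -1106 - 2500 = -3606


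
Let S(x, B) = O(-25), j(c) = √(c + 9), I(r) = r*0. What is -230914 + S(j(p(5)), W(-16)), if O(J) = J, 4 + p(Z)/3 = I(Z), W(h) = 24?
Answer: -230939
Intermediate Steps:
I(r) = 0
p(Z) = -12 (p(Z) = -12 + 3*0 = -12 + 0 = -12)
j(c) = √(9 + c)
S(x, B) = -25
-230914 + S(j(p(5)), W(-16)) = -230914 - 25 = -230939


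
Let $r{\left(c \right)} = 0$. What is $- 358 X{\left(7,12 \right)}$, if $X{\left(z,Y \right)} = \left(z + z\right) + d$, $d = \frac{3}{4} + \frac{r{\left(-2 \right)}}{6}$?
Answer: $- \frac{10561}{2} \approx -5280.5$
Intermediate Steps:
$d = \frac{3}{4}$ ($d = \frac{3}{4} + \frac{0}{6} = 3 \cdot \frac{1}{4} + 0 \cdot \frac{1}{6} = \frac{3}{4} + 0 = \frac{3}{4} \approx 0.75$)
$X{\left(z,Y \right)} = \frac{3}{4} + 2 z$ ($X{\left(z,Y \right)} = \left(z + z\right) + \frac{3}{4} = 2 z + \frac{3}{4} = \frac{3}{4} + 2 z$)
$- 358 X{\left(7,12 \right)} = - 358 \left(\frac{3}{4} + 2 \cdot 7\right) = - 358 \left(\frac{3}{4} + 14\right) = \left(-358\right) \frac{59}{4} = - \frac{10561}{2}$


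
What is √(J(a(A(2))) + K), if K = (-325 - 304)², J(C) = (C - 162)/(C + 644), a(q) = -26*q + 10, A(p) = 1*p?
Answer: √35845439539/301 ≈ 629.00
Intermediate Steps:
A(p) = p
a(q) = 10 - 26*q
J(C) = (-162 + C)/(644 + C)
K = 395641 (K = (-629)² = 395641)
√(J(a(A(2))) + K) = √((-162 + (10 - 26*2))/(644 + (10 - 26*2)) + 395641) = √((-162 + (10 - 52))/(644 + (10 - 52)) + 395641) = √((-162 - 42)/(644 - 42) + 395641) = √(-204/602 + 395641) = √((1/602)*(-204) + 395641) = √(-102/301 + 395641) = √(119087839/301) = √35845439539/301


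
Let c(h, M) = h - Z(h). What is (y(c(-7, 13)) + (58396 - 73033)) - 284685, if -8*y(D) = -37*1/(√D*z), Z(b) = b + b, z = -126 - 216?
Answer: -299322 - 37*√7/19152 ≈ -2.9932e+5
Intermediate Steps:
z = -342
Z(b) = 2*b
c(h, M) = -h (c(h, M) = h - 2*h = -h)
y(D) = -37/(2736*√D) (y(D) = -(-37)/(8*((-342*√D))) = -(-37)*(-1/(342*√D))/8 = -37/(2736*√D))
(y(c(-7, 13)) + (58396 - 73033)) - 284685 = (-37/(2736*√7) + (58396 - 73033)) - 284685 = (-37*√7/19152 - 14637) - 284685 = (-14637 - 37*√7/19152) - 284685 = -299322 - 37*√7/19152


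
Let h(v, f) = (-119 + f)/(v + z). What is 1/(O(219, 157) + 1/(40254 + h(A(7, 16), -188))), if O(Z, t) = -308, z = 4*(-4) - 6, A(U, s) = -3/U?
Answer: -6322027/1947184159 ≈ -0.0032468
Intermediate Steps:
z = -22 (z = -16 - 6 = -22)
h(v, f) = (-119 + f)/(-22 + v) (h(v, f) = (-119 + f)/(v - 22) = (-119 + f)/(-22 + v))
1/(O(219, 157) + 1/(40254 + h(A(7, 16), -188))) = 1/(-308 + 1/(40254 + (-119 - 188)/(-22 - 3/7))) = 1/(-308 + 1/(40254 - 307/(-22 - 3*⅐))) = 1/(-308 + 1/(40254 - 307/(-22 - 3/7))) = 1/(-308 + 1/(40254 - 307/(-157/7))) = 1/(-308 + 1/(40254 - 7/157*(-307))) = 1/(-308 + 1/(40254 + 2149/157)) = 1/(-308 + 1/(6322027/157)) = 1/(-308 + 157/6322027) = 1/(-1947184159/6322027) = -6322027/1947184159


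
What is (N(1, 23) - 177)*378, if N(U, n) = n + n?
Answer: -49518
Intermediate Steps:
N(U, n) = 2*n
(N(1, 23) - 177)*378 = (2*23 - 177)*378 = (46 - 177)*378 = -131*378 = -49518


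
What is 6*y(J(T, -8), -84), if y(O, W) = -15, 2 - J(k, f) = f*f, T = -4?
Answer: -90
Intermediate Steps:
J(k, f) = 2 - f² (J(k, f) = 2 - f*f = 2 - f²)
6*y(J(T, -8), -84) = 6*(-15) = -90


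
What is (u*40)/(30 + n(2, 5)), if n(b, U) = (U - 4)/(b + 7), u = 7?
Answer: 2520/271 ≈ 9.2989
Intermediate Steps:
n(b, U) = (-4 + U)/(7 + b)
(u*40)/(30 + n(2, 5)) = (7*40)/(30 + (-4 + 5)/(7 + 2)) = 280/(30 + 1/9) = 280/(30 + (⅑)*1) = 280/(30 + ⅑) = 280/(271/9) = 280*(9/271) = 2520/271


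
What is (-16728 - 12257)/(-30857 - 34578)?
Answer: 5797/13087 ≈ 0.44296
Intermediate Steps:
(-16728 - 12257)/(-30857 - 34578) = -28985/(-65435) = -28985*(-1/65435) = 5797/13087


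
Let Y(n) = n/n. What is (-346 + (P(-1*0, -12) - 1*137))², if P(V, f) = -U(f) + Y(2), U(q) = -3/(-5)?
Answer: 5822569/25 ≈ 2.3290e+5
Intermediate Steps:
Y(n) = 1
U(q) = ⅗ (U(q) = -3*(-⅕) = ⅗)
P(V, f) = ⅖ (P(V, f) = -1*⅗ + 1 = -⅗ + 1 = ⅖)
(-346 + (P(-1*0, -12) - 1*137))² = (-346 + (⅖ - 1*137))² = (-346 + (⅖ - 137))² = (-346 - 683/5)² = (-2413/5)² = 5822569/25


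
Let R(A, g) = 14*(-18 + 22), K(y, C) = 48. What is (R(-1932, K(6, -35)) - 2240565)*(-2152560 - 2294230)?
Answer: 9963073016110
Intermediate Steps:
R(A, g) = 56 (R(A, g) = 14*4 = 56)
(R(-1932, K(6, -35)) - 2240565)*(-2152560 - 2294230) = (56 - 2240565)*(-2152560 - 2294230) = -2240509*(-4446790) = 9963073016110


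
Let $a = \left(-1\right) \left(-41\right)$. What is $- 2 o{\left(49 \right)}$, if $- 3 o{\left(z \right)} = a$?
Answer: $\frac{82}{3} \approx 27.333$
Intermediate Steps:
$a = 41$
$o{\left(z \right)} = - \frac{41}{3}$ ($o{\left(z \right)} = \left(- \frac{1}{3}\right) 41 = - \frac{41}{3}$)
$- 2 o{\left(49 \right)} = \left(-2\right) \left(- \frac{41}{3}\right) = \frac{82}{3}$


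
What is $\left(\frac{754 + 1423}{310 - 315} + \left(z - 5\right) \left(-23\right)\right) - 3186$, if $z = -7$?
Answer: $- \frac{16727}{5} \approx -3345.4$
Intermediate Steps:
$\left(\frac{754 + 1423}{310 - 315} + \left(z - 5\right) \left(-23\right)\right) - 3186 = \left(\frac{754 + 1423}{310 - 315} + \left(-7 - 5\right) \left(-23\right)\right) - 3186 = \left(\frac{2177}{-5} - -276\right) - 3186 = \left(2177 \left(- \frac{1}{5}\right) + 276\right) - 3186 = \left(- \frac{2177}{5} + 276\right) - 3186 = - \frac{797}{5} - 3186 = - \frac{16727}{5}$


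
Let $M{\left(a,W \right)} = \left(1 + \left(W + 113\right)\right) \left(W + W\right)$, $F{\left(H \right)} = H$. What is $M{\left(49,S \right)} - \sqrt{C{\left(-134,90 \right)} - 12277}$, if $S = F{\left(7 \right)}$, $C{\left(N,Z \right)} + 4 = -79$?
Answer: $1694 - 2 i \sqrt{3090} \approx 1694.0 - 111.18 i$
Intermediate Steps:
$C{\left(N,Z \right)} = -83$ ($C{\left(N,Z \right)} = -4 - 79 = -83$)
$S = 7$
$M{\left(a,W \right)} = 2 W \left(114 + W\right)$ ($M{\left(a,W \right)} = \left(1 + \left(113 + W\right)\right) 2 W = \left(114 + W\right) 2 W = 2 W \left(114 + W\right)$)
$M{\left(49,S \right)} - \sqrt{C{\left(-134,90 \right)} - 12277} = 2 \cdot 7 \left(114 + 7\right) - \sqrt{-83 - 12277} = 2 \cdot 7 \cdot 121 - \sqrt{-12360} = 1694 - 2 i \sqrt{3090}$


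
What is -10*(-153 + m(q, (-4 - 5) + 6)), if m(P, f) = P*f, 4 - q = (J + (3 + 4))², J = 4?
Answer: -1980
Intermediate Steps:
q = -117 (q = 4 - (4 + (3 + 4))² = 4 - (4 + 7)² = 4 - 1*11² = 4 - 1*121 = 4 - 121 = -117)
-10*(-153 + m(q, (-4 - 5) + 6)) = -10*(-153 - 117*((-4 - 5) + 6)) = -10*(-153 - 117*(-9 + 6)) = -10*(-153 - 117*(-3)) = -10*(-153 + 351) = -10*198 = -1980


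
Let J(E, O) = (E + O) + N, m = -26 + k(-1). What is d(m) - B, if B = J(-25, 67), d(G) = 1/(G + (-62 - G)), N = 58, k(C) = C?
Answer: -6201/62 ≈ -100.02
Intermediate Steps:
m = -27 (m = -26 - 1 = -27)
J(E, O) = 58 + E + O (J(E, O) = (E + O) + 58 = 58 + E + O)
d(G) = -1/62 (d(G) = 1/(-62) = -1/62)
B = 100 (B = 58 - 25 + 67 = 100)
d(m) - B = -1/62 - 1*100 = -1/62 - 100 = -6201/62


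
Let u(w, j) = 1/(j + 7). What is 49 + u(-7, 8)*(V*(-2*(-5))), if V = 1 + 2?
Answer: 51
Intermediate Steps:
V = 3
u(w, j) = 1/(7 + j)
49 + u(-7, 8)*(V*(-2*(-5))) = 49 + (3*(-2*(-5)))/(7 + 8) = 49 + (3*10)/15 = 49 + (1/15)*30 = 49 + 2 = 51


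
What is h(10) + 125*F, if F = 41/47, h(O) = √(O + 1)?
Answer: 5125/47 + √11 ≈ 112.36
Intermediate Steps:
h(O) = √(1 + O)
F = 41/47 (F = 41*(1/47) = 41/47 ≈ 0.87234)
h(10) + 125*F = √(1 + 10) + 125*(41/47) = √11 + 5125/47 = 5125/47 + √11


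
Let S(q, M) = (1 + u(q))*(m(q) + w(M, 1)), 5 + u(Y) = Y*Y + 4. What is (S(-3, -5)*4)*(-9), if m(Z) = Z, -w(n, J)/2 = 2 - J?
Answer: 1620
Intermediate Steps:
u(Y) = -1 + Y**2 (u(Y) = -5 + (Y*Y + 4) = -5 + (Y**2 + 4) = -5 + (4 + Y**2) = -1 + Y**2)
w(n, J) = -4 + 2*J (w(n, J) = -2*(2 - J) = -4 + 2*J)
S(q, M) = q**2*(-2 + q) (S(q, M) = (1 + (-1 + q**2))*(q + (-4 + 2*1)) = q**2*(q + (-4 + 2)) = q**2*(q - 2) = q**2*(-2 + q))
(S(-3, -5)*4)*(-9) = (((-3)**2*(-2 - 3))*4)*(-9) = ((9*(-5))*4)*(-9) = -45*4*(-9) = -180*(-9) = 1620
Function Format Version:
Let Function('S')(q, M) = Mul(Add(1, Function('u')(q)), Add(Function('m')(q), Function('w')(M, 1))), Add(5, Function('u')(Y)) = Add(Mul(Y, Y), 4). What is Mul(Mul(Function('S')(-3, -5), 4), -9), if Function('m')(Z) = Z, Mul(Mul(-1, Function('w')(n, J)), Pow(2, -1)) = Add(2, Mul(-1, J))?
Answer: 1620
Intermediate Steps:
Function('u')(Y) = Add(-1, Pow(Y, 2)) (Function('u')(Y) = Add(-5, Add(Mul(Y, Y), 4)) = Add(-5, Add(Pow(Y, 2), 4)) = Add(-5, Add(4, Pow(Y, 2))) = Add(-1, Pow(Y, 2)))
Function('w')(n, J) = Add(-4, Mul(2, J)) (Function('w')(n, J) = Mul(-2, Add(2, Mul(-1, J))) = Add(-4, Mul(2, J)))
Function('S')(q, M) = Mul(Pow(q, 2), Add(-2, q)) (Function('S')(q, M) = Mul(Add(1, Add(-1, Pow(q, 2))), Add(q, Add(-4, Mul(2, 1)))) = Mul(Pow(q, 2), Add(q, Add(-4, 2))) = Mul(Pow(q, 2), Add(q, -2)) = Mul(Pow(q, 2), Add(-2, q)))
Mul(Mul(Function('S')(-3, -5), 4), -9) = Mul(Mul(Mul(Pow(-3, 2), Add(-2, -3)), 4), -9) = Mul(Mul(Mul(9, -5), 4), -9) = Mul(Mul(-45, 4), -9) = Mul(-180, -9) = 1620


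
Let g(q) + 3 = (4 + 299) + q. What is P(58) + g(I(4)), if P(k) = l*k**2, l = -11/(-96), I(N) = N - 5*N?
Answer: 16067/24 ≈ 669.46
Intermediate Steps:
I(N) = -4*N
l = 11/96 (l = -11*(-1/96) = 11/96 ≈ 0.11458)
g(q) = 300 + q (g(q) = -3 + ((4 + 299) + q) = -3 + (303 + q) = 300 + q)
P(k) = 11*k**2/96
P(58) + g(I(4)) = (11/96)*58**2 + (300 - 4*4) = (11/96)*3364 + (300 - 16) = 9251/24 + 284 = 16067/24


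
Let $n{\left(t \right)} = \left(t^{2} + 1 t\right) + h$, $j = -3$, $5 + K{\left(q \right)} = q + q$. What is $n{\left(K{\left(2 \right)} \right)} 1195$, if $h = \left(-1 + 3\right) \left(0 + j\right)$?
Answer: $-7170$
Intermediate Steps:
$K{\left(q \right)} = -5 + 2 q$ ($K{\left(q \right)} = -5 + \left(q + q\right) = -5 + 2 q$)
$h = -6$ ($h = \left(-1 + 3\right) \left(0 - 3\right) = 2 \left(-3\right) = -6$)
$n{\left(t \right)} = -6 + t + t^{2}$ ($n{\left(t \right)} = \left(t^{2} + 1 t\right) - 6 = \left(t^{2} + t\right) - 6 = \left(t + t^{2}\right) - 6 = -6 + t + t^{2}$)
$n{\left(K{\left(2 \right)} \right)} 1195 = \left(-6 + \left(-5 + 2 \cdot 2\right) + \left(-5 + 2 \cdot 2\right)^{2}\right) 1195 = \left(-6 + \left(-5 + 4\right) + \left(-5 + 4\right)^{2}\right) 1195 = \left(-6 - 1 + \left(-1\right)^{2}\right) 1195 = \left(-6 - 1 + 1\right) 1195 = \left(-6\right) 1195 = -7170$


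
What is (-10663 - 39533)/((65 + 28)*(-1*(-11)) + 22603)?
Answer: -25098/11813 ≈ -2.1246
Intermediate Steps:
(-10663 - 39533)/((65 + 28)*(-1*(-11)) + 22603) = -50196/(93*11 + 22603) = -50196/(1023 + 22603) = -50196/23626 = -50196*1/23626 = -25098/11813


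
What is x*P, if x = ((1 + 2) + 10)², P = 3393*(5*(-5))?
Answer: -14335425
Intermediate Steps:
P = -84825 (P = 3393*(-25) = -84825)
x = 169 (x = (3 + 10)² = 13² = 169)
x*P = 169*(-84825) = -14335425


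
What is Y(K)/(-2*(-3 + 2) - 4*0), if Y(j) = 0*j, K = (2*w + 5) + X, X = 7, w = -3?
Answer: 0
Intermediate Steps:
K = 6 (K = (2*(-3) + 5) + 7 = (-6 + 5) + 7 = -1 + 7 = 6)
Y(j) = 0
Y(K)/(-2*(-3 + 2) - 4*0) = 0/(-2*(-3 + 2) - 4*0) = 0/(-2*(-1) + 0) = 0/(2 + 0) = 0/2 = 0*(½) = 0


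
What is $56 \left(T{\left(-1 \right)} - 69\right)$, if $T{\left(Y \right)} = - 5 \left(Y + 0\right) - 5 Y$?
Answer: $-3304$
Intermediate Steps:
$T{\left(Y \right)} = - 10 Y$ ($T{\left(Y \right)} = - 5 Y - 5 Y = - 10 Y$)
$56 \left(T{\left(-1 \right)} - 69\right) = 56 \left(\left(-10\right) \left(-1\right) - 69\right) = 56 \left(10 - 69\right) = 56 \left(-59\right) = -3304$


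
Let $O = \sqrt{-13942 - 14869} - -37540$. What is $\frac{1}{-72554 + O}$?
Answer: $- \frac{35014}{1226009007} - \frac{i \sqrt{28811}}{1226009007} \approx -2.8559 \cdot 10^{-5} - 1.3845 \cdot 10^{-7} i$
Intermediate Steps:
$O = 37540 + i \sqrt{28811}$ ($O = \sqrt{-28811} + 37540 = i \sqrt{28811} + 37540 = 37540 + i \sqrt{28811} \approx 37540.0 + 169.74 i$)
$\frac{1}{-72554 + O} = \frac{1}{-72554 + \left(37540 + i \sqrt{28811}\right)} = \frac{1}{-35014 + i \sqrt{28811}}$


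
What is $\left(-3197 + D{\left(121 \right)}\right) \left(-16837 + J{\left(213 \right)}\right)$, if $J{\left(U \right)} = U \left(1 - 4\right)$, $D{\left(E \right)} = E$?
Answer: $53756176$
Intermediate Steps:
$J{\left(U \right)} = - 3 U$ ($J{\left(U \right)} = U \left(-3\right) = - 3 U$)
$\left(-3197 + D{\left(121 \right)}\right) \left(-16837 + J{\left(213 \right)}\right) = \left(-3197 + 121\right) \left(-16837 - 639\right) = - 3076 \left(-16837 - 639\right) = \left(-3076\right) \left(-17476\right) = 53756176$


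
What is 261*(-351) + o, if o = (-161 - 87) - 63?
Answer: -91922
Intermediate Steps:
o = -311 (o = -248 - 63 = -311)
261*(-351) + o = 261*(-351) - 311 = -91611 - 311 = -91922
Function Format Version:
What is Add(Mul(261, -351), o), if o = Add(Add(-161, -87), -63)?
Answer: -91922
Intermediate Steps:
o = -311 (o = Add(-248, -63) = -311)
Add(Mul(261, -351), o) = Add(Mul(261, -351), -311) = Add(-91611, -311) = -91922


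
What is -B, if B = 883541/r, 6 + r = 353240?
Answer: -883541/353234 ≈ -2.5013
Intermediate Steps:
r = 353234 (r = -6 + 353240 = 353234)
B = 883541/353234 ≈ 2.5013
-B = -1*883541/353234 = -883541/353234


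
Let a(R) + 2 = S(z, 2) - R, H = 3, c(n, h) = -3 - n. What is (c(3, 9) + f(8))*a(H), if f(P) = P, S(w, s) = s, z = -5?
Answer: -6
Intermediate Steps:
a(R) = -R (a(R) = -2 + (2 - R) = -R)
(c(3, 9) + f(8))*a(H) = ((-3 - 1*3) + 8)*(-1*3) = ((-3 - 3) + 8)*(-3) = (-6 + 8)*(-3) = 2*(-3) = -6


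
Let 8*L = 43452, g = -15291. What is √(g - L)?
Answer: 3*I*√9210/2 ≈ 143.95*I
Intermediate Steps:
L = 10863/2 (L = (⅛)*43452 = 10863/2 ≈ 5431.5)
√(g - L) = √(-15291 - 1*10863/2) = √(-15291 - 10863/2) = √(-41445/2) = 3*I*√9210/2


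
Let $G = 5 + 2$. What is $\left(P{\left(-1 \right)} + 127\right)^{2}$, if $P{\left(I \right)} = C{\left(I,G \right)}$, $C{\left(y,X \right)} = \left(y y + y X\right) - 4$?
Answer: $13689$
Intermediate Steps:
$G = 7$
$C{\left(y,X \right)} = -4 + y^{2} + X y$ ($C{\left(y,X \right)} = \left(y^{2} + X y\right) - 4 = -4 + y^{2} + X y$)
$P{\left(I \right)} = -4 + I^{2} + 7 I$
$\left(P{\left(-1 \right)} + 127\right)^{2} = \left(\left(-4 + \left(-1\right)^{2} + 7 \left(-1\right)\right) + 127\right)^{2} = \left(\left(-4 + 1 - 7\right) + 127\right)^{2} = \left(-10 + 127\right)^{2} = 117^{2} = 13689$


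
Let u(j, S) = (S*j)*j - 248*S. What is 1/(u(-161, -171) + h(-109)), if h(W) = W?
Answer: -1/4390192 ≈ -2.2778e-7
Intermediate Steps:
u(j, S) = -248*S + S*j**2 (u(j, S) = S*j**2 - 248*S = -248*S + S*j**2)
1/(u(-161, -171) + h(-109)) = 1/(-171*(-248 + (-161)**2) - 109) = 1/(-171*(-248 + 25921) - 109) = 1/(-171*25673 - 109) = 1/(-4390083 - 109) = 1/(-4390192) = -1/4390192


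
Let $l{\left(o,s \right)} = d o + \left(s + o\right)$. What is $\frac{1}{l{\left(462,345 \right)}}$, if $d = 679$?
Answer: $\frac{1}{314505} \approx 3.1796 \cdot 10^{-6}$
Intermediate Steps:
$l{\left(o,s \right)} = s + 680 o$ ($l{\left(o,s \right)} = 679 o + \left(s + o\right) = 679 o + \left(o + s\right) = s + 680 o$)
$\frac{1}{l{\left(462,345 \right)}} = \frac{1}{345 + 680 \cdot 462} = \frac{1}{345 + 314160} = \frac{1}{314505}$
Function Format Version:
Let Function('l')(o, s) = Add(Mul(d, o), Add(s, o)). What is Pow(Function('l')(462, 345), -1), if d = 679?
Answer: Rational(1, 314505) ≈ 3.1796e-6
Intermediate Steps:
Function('l')(o, s) = Add(s, Mul(680, o)) (Function('l')(o, s) = Add(Mul(679, o), Add(s, o)) = Add(Mul(679, o), Add(o, s)) = Add(s, Mul(680, o)))
Pow(Function('l')(462, 345), -1) = Pow(Add(345, Mul(680, 462)), -1) = Pow(Add(345, 314160), -1) = Pow(314505, -1) = Rational(1, 314505)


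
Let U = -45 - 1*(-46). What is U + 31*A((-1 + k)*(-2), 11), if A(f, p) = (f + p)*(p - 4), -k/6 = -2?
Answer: -2386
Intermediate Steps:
k = 12 (k = -6*(-2) = 12)
U = 1 (U = -45 + 46 = 1)
A(f, p) = (-4 + p)*(f + p) (A(f, p) = (f + p)*(-4 + p) = (-4 + p)*(f + p))
U + 31*A((-1 + k)*(-2), 11) = 1 + 31*(11**2 - 4*(-1 + 12)*(-2) - 4*11 + ((-1 + 12)*(-2))*11) = 1 + 31*(121 - 44*(-2) - 44 + (11*(-2))*11) = 1 + 31*(121 - 4*(-22) - 44 - 22*11) = 1 + 31*(121 + 88 - 44 - 242) = 1 + 31*(-77) = 1 - 2387 = -2386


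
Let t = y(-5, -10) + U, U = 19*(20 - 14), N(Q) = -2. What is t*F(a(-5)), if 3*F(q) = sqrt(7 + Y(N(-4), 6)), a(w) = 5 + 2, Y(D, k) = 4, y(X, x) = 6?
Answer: 40*sqrt(11) ≈ 132.67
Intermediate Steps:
U = 114 (U = 19*6 = 114)
a(w) = 7
F(q) = sqrt(11)/3 (F(q) = sqrt(7 + 4)/3 = sqrt(11)/3)
t = 120 (t = 6 + 114 = 120)
t*F(a(-5)) = 120*(sqrt(11)/3) = 40*sqrt(11)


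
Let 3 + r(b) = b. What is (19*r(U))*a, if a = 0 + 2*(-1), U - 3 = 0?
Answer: 0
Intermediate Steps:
U = 3 (U = 3 + 0 = 3)
r(b) = -3 + b
a = -2 (a = 0 - 2 = -2)
(19*r(U))*a = (19*(-3 + 3))*(-2) = (19*0)*(-2) = 0*(-2) = 0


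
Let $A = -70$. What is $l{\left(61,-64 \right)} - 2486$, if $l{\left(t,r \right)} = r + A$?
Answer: $-2620$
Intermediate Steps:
$l{\left(t,r \right)} = -70 + r$ ($l{\left(t,r \right)} = r - 70 = -70 + r$)
$l{\left(61,-64 \right)} - 2486 = \left(-70 - 64\right) - 2486 = -134 - 2486 = -2620$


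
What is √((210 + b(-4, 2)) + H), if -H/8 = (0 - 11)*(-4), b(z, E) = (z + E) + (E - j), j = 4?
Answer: I*√146 ≈ 12.083*I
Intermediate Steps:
b(z, E) = -4 + z + 2*E (b(z, E) = (z + E) + (E - 1*4) = (E + z) + (E - 4) = (E + z) + (-4 + E) = -4 + z + 2*E)
H = -352 (H = -8*(0 - 11)*(-4) = -(-88)*(-4) = -8*44 = -352)
√((210 + b(-4, 2)) + H) = √((210 + (-4 - 4 + 2*2)) - 352) = √((210 + (-4 - 4 + 4)) - 352) = √((210 - 4) - 352) = √(206 - 352) = √(-146) = I*√146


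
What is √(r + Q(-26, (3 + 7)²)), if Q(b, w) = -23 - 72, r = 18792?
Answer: √18697 ≈ 136.74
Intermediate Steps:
Q(b, w) = -95
√(r + Q(-26, (3 + 7)²)) = √(18792 - 95) = √18697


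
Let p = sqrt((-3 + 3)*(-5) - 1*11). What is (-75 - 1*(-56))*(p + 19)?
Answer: -361 - 19*I*sqrt(11) ≈ -361.0 - 63.016*I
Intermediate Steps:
p = I*sqrt(11) (p = sqrt(0*(-5) - 11) = sqrt(0 - 11) = sqrt(-11) = I*sqrt(11) ≈ 3.3166*I)
(-75 - 1*(-56))*(p + 19) = (-75 - 1*(-56))*(I*sqrt(11) + 19) = (-75 + 56)*(19 + I*sqrt(11)) = -19*(19 + I*sqrt(11)) = -361 - 19*I*sqrt(11)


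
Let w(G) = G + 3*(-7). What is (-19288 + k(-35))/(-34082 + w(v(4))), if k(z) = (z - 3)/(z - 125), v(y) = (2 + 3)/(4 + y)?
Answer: 1543021/2728190 ≈ 0.56558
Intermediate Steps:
v(y) = 5/(4 + y)
k(z) = (-3 + z)/(-125 + z)
w(G) = -21 + G (w(G) = G - 21 = -21 + G)
(-19288 + k(-35))/(-34082 + w(v(4))) = (-19288 + (-3 - 35)/(-125 - 35))/(-34082 + (-21 + 5/(4 + 4))) = (-19288 - 38/(-160))/(-34082 + (-21 + 5/8)) = (-19288 - 1/160*(-38))/(-34082 + (-21 + 5*(⅛))) = (-19288 + 19/80)/(-34082 + (-21 + 5/8)) = -1543021/(80*(-34082 - 163/8)) = -1543021/(80*(-272819/8)) = -1543021/80*(-8/272819) = 1543021/2728190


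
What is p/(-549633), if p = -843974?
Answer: 843974/549633 ≈ 1.5355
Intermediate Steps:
p/(-549633) = -843974/(-549633) = -843974*(-1/549633) = 843974/549633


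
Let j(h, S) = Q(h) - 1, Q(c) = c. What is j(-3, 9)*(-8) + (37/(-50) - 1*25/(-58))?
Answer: 22976/725 ≈ 31.691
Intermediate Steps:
j(h, S) = -1 + h (j(h, S) = h - 1 = -1 + h)
j(-3, 9)*(-8) + (37/(-50) - 1*25/(-58)) = (-1 - 3)*(-8) + (37/(-50) - 1*25/(-58)) = -4*(-8) + (37*(-1/50) - 25*(-1/58)) = 32 + (-37/50 + 25/58) = 32 - 224/725 = 22976/725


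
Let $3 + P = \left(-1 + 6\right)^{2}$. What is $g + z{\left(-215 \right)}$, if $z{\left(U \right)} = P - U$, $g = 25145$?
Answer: $25382$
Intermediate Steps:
$P = 22$ ($P = -3 + \left(-1 + 6\right)^{2} = -3 + 5^{2} = -3 + 25 = 22$)
$z{\left(U \right)} = 22 - U$
$g + z{\left(-215 \right)} = 25145 + \left(22 - -215\right) = 25145 + \left(22 + 215\right) = 25145 + 237 = 25382$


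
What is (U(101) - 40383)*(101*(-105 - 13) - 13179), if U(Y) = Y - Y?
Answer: 1013492151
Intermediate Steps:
U(Y) = 0
(U(101) - 40383)*(101*(-105 - 13) - 13179) = (0 - 40383)*(101*(-105 - 13) - 13179) = -40383*(101*(-118) - 13179) = -40383*(-11918 - 13179) = -40383*(-25097) = 1013492151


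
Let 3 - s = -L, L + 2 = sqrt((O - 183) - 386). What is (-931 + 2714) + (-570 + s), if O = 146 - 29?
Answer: 1214 + 2*I*sqrt(113) ≈ 1214.0 + 21.26*I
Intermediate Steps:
O = 117
L = -2 + 2*I*sqrt(113) (L = -2 + sqrt((117 - 183) - 386) = -2 + sqrt(-66 - 386) = -2 + sqrt(-452) = -2 + 2*I*sqrt(113) ≈ -2.0 + 21.26*I)
s = 1 + 2*I*sqrt(113) (s = 3 - (-1)*(-2 + 2*I*sqrt(113)) = 3 - (2 - 2*I*sqrt(113)) = 3 + (-2 + 2*I*sqrt(113)) = 1 + 2*I*sqrt(113) ≈ 1.0 + 21.26*I)
(-931 + 2714) + (-570 + s) = (-931 + 2714) + (-570 + (1 + 2*I*sqrt(113))) = 1783 + (-569 + 2*I*sqrt(113)) = 1214 + 2*I*sqrt(113)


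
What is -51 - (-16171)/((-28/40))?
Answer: -162067/7 ≈ -23152.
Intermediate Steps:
-51 - (-16171)/((-28/40)) = -51 - (-16171)/((-28*1/40)) = -51 - (-16171)/(-7/10) = -51 - (-16171)*(-10)/7 = -51 - 157*1030/7 = -51 - 161710/7 = -162067/7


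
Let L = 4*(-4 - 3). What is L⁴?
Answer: 614656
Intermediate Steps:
L = -28 (L = 4*(-7) = -28)
L⁴ = (-28)⁴ = 614656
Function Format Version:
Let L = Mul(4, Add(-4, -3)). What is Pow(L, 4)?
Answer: 614656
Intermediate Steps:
L = -28 (L = Mul(4, -7) = -28)
Pow(L, 4) = Pow(-28, 4) = 614656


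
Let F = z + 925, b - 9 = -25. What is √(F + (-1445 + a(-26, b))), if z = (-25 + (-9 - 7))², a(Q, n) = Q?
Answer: √1135 ≈ 33.690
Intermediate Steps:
b = -16 (b = 9 - 25 = -16)
z = 1681 (z = (-25 - 16)² = (-41)² = 1681)
F = 2606 (F = 1681 + 925 = 2606)
√(F + (-1445 + a(-26, b))) = √(2606 + (-1445 - 26)) = √(2606 - 1471) = √1135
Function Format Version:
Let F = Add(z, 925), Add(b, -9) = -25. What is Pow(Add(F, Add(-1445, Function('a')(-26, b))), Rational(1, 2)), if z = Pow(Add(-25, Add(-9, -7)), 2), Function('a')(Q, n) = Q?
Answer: Pow(1135, Rational(1, 2)) ≈ 33.690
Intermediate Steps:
b = -16 (b = Add(9, -25) = -16)
z = 1681 (z = Pow(Add(-25, -16), 2) = Pow(-41, 2) = 1681)
F = 2606 (F = Add(1681, 925) = 2606)
Pow(Add(F, Add(-1445, Function('a')(-26, b))), Rational(1, 2)) = Pow(Add(2606, Add(-1445, -26)), Rational(1, 2)) = Pow(Add(2606, -1471), Rational(1, 2)) = Pow(1135, Rational(1, 2))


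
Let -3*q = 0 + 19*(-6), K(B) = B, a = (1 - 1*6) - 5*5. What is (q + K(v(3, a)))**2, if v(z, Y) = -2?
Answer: 1296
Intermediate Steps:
a = -30 (a = (1 - 6) - 25 = -5 - 25 = -30)
q = 38 (q = -(0 + 19*(-6))/3 = -(0 - 114)/3 = -1/3*(-114) = 38)
(q + K(v(3, a)))**2 = (38 - 2)**2 = 36**2 = 1296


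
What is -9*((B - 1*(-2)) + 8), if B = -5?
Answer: -45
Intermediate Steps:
-9*((B - 1*(-2)) + 8) = -9*((-5 - 1*(-2)) + 8) = -9*((-5 + 2) + 8) = -9*(-3 + 8) = -9*5 = -45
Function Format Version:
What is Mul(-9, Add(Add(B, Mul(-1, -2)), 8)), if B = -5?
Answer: -45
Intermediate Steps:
Mul(-9, Add(Add(B, Mul(-1, -2)), 8)) = Mul(-9, Add(Add(-5, Mul(-1, -2)), 8)) = Mul(-9, Add(Add(-5, 2), 8)) = Mul(-9, Add(-3, 8)) = Mul(-9, 5) = -45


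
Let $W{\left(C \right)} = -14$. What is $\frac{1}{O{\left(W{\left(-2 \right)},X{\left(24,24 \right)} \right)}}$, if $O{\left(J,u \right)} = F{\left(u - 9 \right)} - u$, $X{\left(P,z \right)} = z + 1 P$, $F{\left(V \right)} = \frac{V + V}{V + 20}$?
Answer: $- \frac{59}{2754} \approx -0.021423$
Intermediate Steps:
$F{\left(V \right)} = \frac{2 V}{20 + V}$
$X{\left(P,z \right)} = P + z$ ($X{\left(P,z \right)} = z + P = P + z$)
$O{\left(J,u \right)} = - u + \frac{2 \left(-9 + u\right)}{11 + u}$ ($O{\left(J,u \right)} = \frac{2 \left(u - 9\right)}{20 + \left(u - 9\right)} - u = \frac{2 \left(-9 + u\right)}{20 + \left(-9 + u\right)} - u = \frac{2 \left(-9 + u\right)}{11 + u} - u = - u + \frac{2 \left(-9 + u\right)}{11 + u}$)
$\frac{1}{O{\left(W{\left(-2 \right)},X{\left(24,24 \right)} \right)}} = \frac{1}{\frac{1}{11 + \left(24 + 24\right)} \left(-18 + 2 \left(24 + 24\right) - \left(24 + 24\right) \left(11 + \left(24 + 24\right)\right)\right)} = \frac{1}{\frac{1}{11 + 48} \left(-18 + 2 \cdot 48 - 48 \left(11 + 48\right)\right)} = \frac{1}{\frac{1}{59} \left(-18 + 96 - 48 \cdot 59\right)} = \frac{1}{\frac{1}{59} \left(-18 + 96 - 2832\right)} = \frac{1}{\frac{1}{59} \left(-2754\right)} = \frac{1}{- \frac{2754}{59}} = - \frac{59}{2754}$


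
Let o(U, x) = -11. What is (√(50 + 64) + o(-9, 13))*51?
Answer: -561 + 51*√114 ≈ -16.469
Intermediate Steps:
(√(50 + 64) + o(-9, 13))*51 = (√(50 + 64) - 11)*51 = (√114 - 11)*51 = (-11 + √114)*51 = -561 + 51*√114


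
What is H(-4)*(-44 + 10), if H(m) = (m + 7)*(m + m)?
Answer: 816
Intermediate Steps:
H(m) = 2*m*(7 + m) (H(m) = (7 + m)*(2*m) = 2*m*(7 + m))
H(-4)*(-44 + 10) = (2*(-4)*(7 - 4))*(-44 + 10) = (2*(-4)*3)*(-34) = -24*(-34) = 816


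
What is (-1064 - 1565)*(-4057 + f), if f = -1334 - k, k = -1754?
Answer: 9561673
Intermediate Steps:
f = 420 (f = -1334 - 1*(-1754) = -1334 + 1754 = 420)
(-1064 - 1565)*(-4057 + f) = (-1064 - 1565)*(-4057 + 420) = -2629*(-3637) = 9561673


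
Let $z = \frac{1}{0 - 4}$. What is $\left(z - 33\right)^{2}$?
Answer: $\frac{17689}{16} \approx 1105.6$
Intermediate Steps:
$z = - \frac{1}{4}$ ($z = \frac{1}{-4} = - \frac{1}{4} \approx -0.25$)
$\left(z - 33\right)^{2} = \left(- \frac{1}{4} - 33\right)^{2} = \left(- \frac{133}{4}\right)^{2} = \frac{17689}{16}$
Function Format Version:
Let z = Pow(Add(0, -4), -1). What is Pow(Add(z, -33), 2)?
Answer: Rational(17689, 16) ≈ 1105.6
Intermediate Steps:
z = Rational(-1, 4) (z = Pow(-4, -1) = Rational(-1, 4) ≈ -0.25000)
Pow(Add(z, -33), 2) = Pow(Add(Rational(-1, 4), -33), 2) = Pow(Rational(-133, 4), 2) = Rational(17689, 16)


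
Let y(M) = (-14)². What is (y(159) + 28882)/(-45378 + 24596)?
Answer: -14539/10391 ≈ -1.3992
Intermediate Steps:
y(M) = 196
(y(159) + 28882)/(-45378 + 24596) = (196 + 28882)/(-45378 + 24596) = 29078/(-20782) = 29078*(-1/20782) = -14539/10391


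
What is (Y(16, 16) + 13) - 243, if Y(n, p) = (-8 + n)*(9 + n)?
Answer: -30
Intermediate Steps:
(Y(16, 16) + 13) - 243 = ((-72 + 16 + 16²) + 13) - 243 = ((-72 + 16 + 256) + 13) - 243 = (200 + 13) - 243 = 213 - 243 = -30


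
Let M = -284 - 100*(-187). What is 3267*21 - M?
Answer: 50191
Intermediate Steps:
M = 18416 (M = -284 + 18700 = 18416)
3267*21 - M = 3267*21 - 1*18416 = 68607 - 18416 = 50191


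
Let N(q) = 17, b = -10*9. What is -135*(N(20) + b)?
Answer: 9855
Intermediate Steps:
b = -90
-135*(N(20) + b) = -135*(17 - 90) = -135*(-73) = 9855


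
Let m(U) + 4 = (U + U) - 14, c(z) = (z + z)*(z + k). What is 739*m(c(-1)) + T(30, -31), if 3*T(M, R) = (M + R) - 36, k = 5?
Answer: -75415/3 ≈ -25138.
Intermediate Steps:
c(z) = 2*z*(5 + z) (c(z) = (z + z)*(z + 5) = (2*z)*(5 + z) = 2*z*(5 + z))
T(M, R) = -12 + M/3 + R/3 (T(M, R) = ((M + R) - 36)/3 = (-36 + M + R)/3 = -12 + M/3 + R/3)
m(U) = -18 + 2*U (m(U) = -4 + ((U + U) - 14) = -4 + (2*U - 14) = -4 + (-14 + 2*U) = -18 + 2*U)
739*m(c(-1)) + T(30, -31) = 739*(-18 + 2*(2*(-1)*(5 - 1))) + (-12 + (⅓)*30 + (⅓)*(-31)) = 739*(-18 + 2*(2*(-1)*4)) + (-12 + 10 - 31/3) = 739*(-18 + 2*(-8)) - 37/3 = 739*(-18 - 16) - 37/3 = 739*(-34) - 37/3 = -25126 - 37/3 = -75415/3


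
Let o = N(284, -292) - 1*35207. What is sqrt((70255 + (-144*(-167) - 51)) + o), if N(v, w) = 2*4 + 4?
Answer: sqrt(59057) ≈ 243.02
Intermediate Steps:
N(v, w) = 12 (N(v, w) = 8 + 4 = 12)
o = -35195 (o = 12 - 1*35207 = 12 - 35207 = -35195)
sqrt((70255 + (-144*(-167) - 51)) + o) = sqrt((70255 + (-144*(-167) - 51)) - 35195) = sqrt((70255 + (24048 - 51)) - 35195) = sqrt((70255 + 23997) - 35195) = sqrt(94252 - 35195) = sqrt(59057)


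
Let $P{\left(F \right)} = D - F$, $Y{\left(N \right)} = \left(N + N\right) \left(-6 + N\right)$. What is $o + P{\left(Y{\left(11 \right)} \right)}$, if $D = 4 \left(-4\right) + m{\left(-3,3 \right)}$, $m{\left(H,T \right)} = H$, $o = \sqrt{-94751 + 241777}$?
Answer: $-129 + \sqrt{147026} \approx 254.44$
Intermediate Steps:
$Y{\left(N \right)} = 2 N \left(-6 + N\right)$
$o = \sqrt{147026} \approx 383.44$
$D = -19$ ($D = 4 \left(-4\right) - 3 = -16 - 3 = -19$)
$P{\left(F \right)} = -19 - F$
$o + P{\left(Y{\left(11 \right)} \right)} = \sqrt{147026} - \left(19 + 2 \cdot 11 \left(-6 + 11\right)\right) = \sqrt{147026} - \left(19 + 2 \cdot 11 \cdot 5\right) = \sqrt{147026} - 129 = -129 + \sqrt{147026}$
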